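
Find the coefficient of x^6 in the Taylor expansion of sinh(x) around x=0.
Expand to order 6: sinh(x) = x^5/120 + x^3/6 + x + O(x^7).
The coefficient of x^6 is 0.

Final answer: 0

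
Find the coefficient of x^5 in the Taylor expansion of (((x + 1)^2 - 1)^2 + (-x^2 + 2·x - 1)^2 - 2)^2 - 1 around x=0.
Expand to order 5: (((x + 1)^2 - 1)^2 + (-x^2 + 2·x - 1)^2 - 2)^2 - 1 = -16·x^5 + 96·x^4 - 80·x^3 - 4·x^2 + 8·x + O(x^6).
The coefficient of x^5 is -16.

Final answer: -16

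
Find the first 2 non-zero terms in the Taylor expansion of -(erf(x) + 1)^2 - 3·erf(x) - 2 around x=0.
-10·x/√(π) - 3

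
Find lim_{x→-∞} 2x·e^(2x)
This is a 0·∞ indeterminate form at x → -∞.
Rewrite the product as 2x / e^(-2x) (an ∞/∞ form) and apply L'Hôpital, or use the standard hierarchy e^(2|x|) ≫ |x| as x → -∞.
The indeterminate product → 0, so the limit = 0.

Final answer: 0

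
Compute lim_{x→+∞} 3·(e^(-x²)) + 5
Evaluate the dominant behaviour as x → +∞; each term tends to a finite value or vanishes.
Limit = 5.

Final answer: 5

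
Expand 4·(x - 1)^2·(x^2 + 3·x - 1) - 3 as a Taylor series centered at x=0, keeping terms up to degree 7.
4·x^4 + 4·x^3 - 24·x^2 + 20·x - 7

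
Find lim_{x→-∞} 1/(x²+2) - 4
Evaluate the dominant behaviour as x → -∞; each term tends to a finite value or vanishes.
Limit = -4.

Final answer: -4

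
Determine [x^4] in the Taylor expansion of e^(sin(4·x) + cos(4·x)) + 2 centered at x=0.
Expand to order 4: e^(sin(4·x) + cos(4·x)) + 2 = -160·e·x^4/3 - 32·e·x^3 + 4·e·x + 2 + e + O(x^5).
The coefficient of x^4 is -160·e/3.

Final answer: -160·e/3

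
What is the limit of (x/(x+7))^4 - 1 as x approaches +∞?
As x → +∞: x/(x+7) = 1/(1 + 7/x) → 1, and the 4th power of a limit-1 base also → 1; with the additive constant, 1 - 1 = 0.
Limit = 0.

Final answer: 0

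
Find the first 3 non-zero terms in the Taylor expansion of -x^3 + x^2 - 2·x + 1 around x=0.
x^2 - 2·x + 1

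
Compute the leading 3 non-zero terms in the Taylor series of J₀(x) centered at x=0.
x^4/64 - x^2/4 + 1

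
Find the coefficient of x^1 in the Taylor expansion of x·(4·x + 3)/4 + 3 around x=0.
Expand to order 1: x·(4·x + 3)/4 + 3 = 3·x/4 + 3 + O(x^2).
The coefficient of x^1 is 3/4.

Final answer: 3/4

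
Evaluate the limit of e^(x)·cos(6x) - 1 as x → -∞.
Evaluate the dominant behaviour as x → -∞; each term tends to a finite value or vanishes.
Limit = -1.

Final answer: -1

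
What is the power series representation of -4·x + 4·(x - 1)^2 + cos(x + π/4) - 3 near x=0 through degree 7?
√(2)·x^7/10080 - √(2)·x^6/1440 - √(2)·x^5/240 + √(2)·x^4/48 + √(2)·x^3/12 + x^2·(4 - √(2)/4) + x·(-12 - √(2)/2) + √(2)/2 + 1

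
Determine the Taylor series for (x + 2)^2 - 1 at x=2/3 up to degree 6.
55/9 + 16·(x - 2/3)/3 + (x - 2/3)^2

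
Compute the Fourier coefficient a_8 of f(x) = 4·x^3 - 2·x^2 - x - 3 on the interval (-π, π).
a_8 = (1/π) ∫_{-π}^{π} f(x)·cos(8x) dx.
Evaluate the integral (use parity and integration by parts as needed): a_8 = -1/8.

Final answer: -1/8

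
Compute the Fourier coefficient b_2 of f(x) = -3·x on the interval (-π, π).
b_2 = (1/π) ∫_{-π}^{π} f(x)·sin(2x) dx.
Evaluate the integral (use parity and integration by parts as needed): b_2 = 3.

Final answer: 3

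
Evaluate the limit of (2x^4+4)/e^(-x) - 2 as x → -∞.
The quotient is an ∞/∞ indeterminate form as x → -∞.
Compare growth rates of the dominant terms (exponentials ≫ polynomials ≫ logarithms), or apply L'Hôpital's rule; the quotient → 0.
Adding the constant: 0 - 2 = -2. Limit = -2.

Final answer: -2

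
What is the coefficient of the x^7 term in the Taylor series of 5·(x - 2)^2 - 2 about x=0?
Expand to order 7: 5·(x - 2)^2 - 2 = 5·x^2 - 20·x + 18 + O(x^8).
The coefficient of x^7 is 0.

Final answer: 0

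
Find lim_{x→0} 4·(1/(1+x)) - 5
Direct substitution at x = 0 gives -1.

Final answer: -1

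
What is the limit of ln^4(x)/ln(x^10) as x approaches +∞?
This is an ∞/∞ indeterminate form as x → +∞.
Write ln(x^10) = 10·ln(x), reducing the quotient to ln^3(x)/10 → ∞.
Limit = ∞.

Final answer: ∞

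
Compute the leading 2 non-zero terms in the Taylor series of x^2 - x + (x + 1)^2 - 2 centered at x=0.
x - 1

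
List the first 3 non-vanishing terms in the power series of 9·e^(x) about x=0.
9·x^2/2 + 9·x + 9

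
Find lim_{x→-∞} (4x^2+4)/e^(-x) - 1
The quotient is an ∞/∞ indeterminate form as x → -∞.
Compare growth rates of the dominant terms (exponentials ≫ polynomials ≫ logarithms), or apply L'Hôpital's rule; the quotient → 0.
Adding the constant: 0 - 1 = -1. Limit = -1.

Final answer: -1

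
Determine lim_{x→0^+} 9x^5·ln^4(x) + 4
The product is a 0·∞ indeterminate form at x → 0⁺.
Rewrite the product as 9·ln^4(x) / x^(-5) and apply L'Hôpital, or use the standard hierarchy x^(-5) ≫ |ln x|^4 as x → 0⁺.
The indeterminate product → 0, so the limit = 4.

Final answer: 4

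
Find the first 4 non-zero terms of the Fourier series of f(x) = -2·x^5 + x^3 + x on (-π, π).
(-490 - 4·π^4 + 82·π^2)·sin(x) + (-11·π^2 + 31/2 + 2·π^4)·sin(2·x) + (-4·π^4/3 - 142/81 + 98·π^2/27)·sin(3·x) + (-7·π^2/4 + 5/32 + π^4)·sin(4·x)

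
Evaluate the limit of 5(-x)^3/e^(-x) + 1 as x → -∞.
The quotient is an ∞/∞ indeterminate form as x → -∞.
Compare growth rates of the dominant terms (exponentials ≫ polynomials ≫ logarithms), or apply L'Hôpital's rule; the quotient → 0.
Adding the constant: 0 + 1 = 1. Limit = 1.

Final answer: 1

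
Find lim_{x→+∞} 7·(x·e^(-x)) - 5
Evaluate the dominant behaviour as x → +∞; each term tends to a finite value or vanishes.
Limit = -5.

Final answer: -5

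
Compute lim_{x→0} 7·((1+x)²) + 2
Direct substitution at x = 0 gives 9.

Final answer: 9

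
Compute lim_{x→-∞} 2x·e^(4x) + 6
The product is a 0·∞ indeterminate form at x → -∞.
Rewrite the product as 2x / e^(-4x) (an ∞/∞ form) and apply L'Hôpital, or use the standard hierarchy e^(4|x|) ≫ |x| as x → -∞.
The indeterminate product → 0, so the limit = 6.

Final answer: 6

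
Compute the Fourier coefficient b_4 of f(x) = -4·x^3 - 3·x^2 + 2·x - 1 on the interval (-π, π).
b_4 = (1/π) ∫_{-π}^{π} f(x)·sin(4x) dx.
Evaluate the integral (use parity and integration by parts as needed): b_4 = -7/4 + 2·π^2.

Final answer: -7/4 + 2·π^2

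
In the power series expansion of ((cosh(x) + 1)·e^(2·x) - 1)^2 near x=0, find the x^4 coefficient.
Expand to order 4: ((cosh(x) + 1)·e^(2·x) - 1)^2 = 163·x^4/3 + 130·x^3/3 + 25·x^2 + 8·x + 1 + O(x^5).
The coefficient of x^4 is 163/3.

Final answer: 163/3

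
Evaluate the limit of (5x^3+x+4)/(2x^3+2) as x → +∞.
This is an ∞/∞ indeterminate form as x → +∞.
Divide numerator and denominator by x^3 and let the lower-order terms vanish; the leading terms give 5/2.
Limit = 5/2.

Final answer: 5/2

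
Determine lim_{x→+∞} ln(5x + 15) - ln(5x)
This is an ∞ − ∞ indeterminate form.
Combine the logarithms: ln(5x+15) − ln(5x) = ln((5x+15)/(5x)) = ln(1 + 15/(5x)) → ln(1) = 0.
Limit = 0.

Final answer: 0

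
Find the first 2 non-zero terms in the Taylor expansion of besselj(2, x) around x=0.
-x^4/96 + x^2/8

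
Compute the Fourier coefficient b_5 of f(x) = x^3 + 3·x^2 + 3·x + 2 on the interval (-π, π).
b_5 = (1/π) ∫_{-π}^{π} f(x)·sin(5x) dx.
Evaluate the integral (use parity and integration by parts as needed): b_5 = 138/125 + 2·π^2/5.

Final answer: 138/125 + 2·π^2/5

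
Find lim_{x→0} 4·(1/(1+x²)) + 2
Direct substitution at x = 0 gives 6.

Final answer: 6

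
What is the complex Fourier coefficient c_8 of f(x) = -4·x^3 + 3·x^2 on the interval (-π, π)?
Compute the real Fourier coefficients first: a_8 = 3/16, b_8 = -3/32 + π^2.
Then c_8 = (a_8 − i·b_8)/2 = 3/32 - i·π^2/2 + 3·i/64.

Final answer: 3/32 - i·π^2/2 + 3·i/64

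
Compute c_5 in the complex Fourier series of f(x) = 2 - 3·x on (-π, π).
Compute the real Fourier coefficients first: a_5 = 0, b_5 = -6/5.
Then c_5 = (a_5 − i·b_5)/2 = 3·i/5.

Final answer: 3·i/5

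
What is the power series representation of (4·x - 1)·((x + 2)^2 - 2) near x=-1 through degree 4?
5 - 14·(x + 1) + 3·(x + 1)^2 + 4·(x + 1)^3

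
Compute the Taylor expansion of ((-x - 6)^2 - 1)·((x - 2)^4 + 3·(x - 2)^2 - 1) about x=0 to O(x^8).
x^6 + 4·x^5 - 34·x^4 + 444·x^2 - 1216·x + 945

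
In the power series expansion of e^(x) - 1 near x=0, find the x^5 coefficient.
Expand to order 5: e^(x) - 1 = x^5/120 + x^4/24 + x^3/6 + x^2/2 + x + O(x^6).
The coefficient of x^5 is 1/120.

Final answer: 1/120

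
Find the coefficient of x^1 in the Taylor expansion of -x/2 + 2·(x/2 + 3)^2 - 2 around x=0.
Expand to order 1: -x/2 + 2·(x/2 + 3)^2 - 2 = 11·x/2 + 16 + O(x^2).
The coefficient of x^1 is 11/2.

Final answer: 11/2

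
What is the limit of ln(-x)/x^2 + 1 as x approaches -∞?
The quotient is an ∞/∞ indeterminate form as x → -∞.
Compare growth rates of the dominant terms (exponentials ≫ polynomials ≫ logarithms), or apply L'Hôpital's rule; the quotient → 0.
Adding the constant: 0 + 1 = 1. Limit = 1.

Final answer: 1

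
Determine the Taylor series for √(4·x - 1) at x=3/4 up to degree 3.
√(2) + √(2)·(x - 3/4) - √(2)·(x - 3/4)^2/2 + √(2)·(x - 3/4)^3/2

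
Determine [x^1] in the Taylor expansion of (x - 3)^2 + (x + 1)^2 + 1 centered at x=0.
Expand to order 1: (x - 3)^2 + (x + 1)^2 + 1 = 11 - 4·x + O(x^2).
The coefficient of x^1 is -4.

Final answer: -4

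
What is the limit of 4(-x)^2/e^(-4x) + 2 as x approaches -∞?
The quotient is an ∞/∞ indeterminate form as x → -∞.
Compare growth rates of the dominant terms (exponentials ≫ polynomials ≫ logarithms), or apply L'Hôpital's rule; the quotient → 0.
Adding the constant: 0 + 2 = 2. Limit = 2.

Final answer: 2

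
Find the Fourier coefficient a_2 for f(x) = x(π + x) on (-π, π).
a_2 = (1/π) ∫_{-π}^{π} f(x)·cos(2x) dx.
Evaluate the integral (use parity and integration by parts as needed): a_2 = 1.

Final answer: 1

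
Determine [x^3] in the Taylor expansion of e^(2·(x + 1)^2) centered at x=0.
Expand to order 3: e^(2·(x + 1)^2) = 56·x^3·e^(2)/3 + 10·x^2·e^(2) + 4·x·e^(2) + e^(2) + O(x^4).
The coefficient of x^3 is 56·e^(2)/3.

Final answer: 56·e^(2)/3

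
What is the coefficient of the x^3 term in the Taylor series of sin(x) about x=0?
Expand to order 3: sin(x) = -x^3/6 + x + O(x^4).
The coefficient of x^3 is -1/6.

Final answer: -1/6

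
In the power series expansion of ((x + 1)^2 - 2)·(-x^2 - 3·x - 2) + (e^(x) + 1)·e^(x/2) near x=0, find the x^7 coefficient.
547/161280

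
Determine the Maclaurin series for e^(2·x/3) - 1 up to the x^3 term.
4·x^3/81 + 2·x^2/9 + 2·x/3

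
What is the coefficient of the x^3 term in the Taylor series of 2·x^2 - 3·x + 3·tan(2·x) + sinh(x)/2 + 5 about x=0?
Expand to order 3: 2·x^2 - 3·x + 3·tan(2·x) + sinh(x)/2 + 5 = 97·x^3/12 + 2·x^2 + 7·x/2 + 5 + O(x^4).
The coefficient of x^3 is 97/12.

Final answer: 97/12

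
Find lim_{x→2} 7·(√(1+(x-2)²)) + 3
Direct substitution at x = 2 gives 10.

Final answer: 10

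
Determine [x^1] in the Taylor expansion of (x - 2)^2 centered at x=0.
Expand to order 1: (x - 2)^2 = 4 - 4·x + O(x^2).
The coefficient of x^1 is -4.

Final answer: -4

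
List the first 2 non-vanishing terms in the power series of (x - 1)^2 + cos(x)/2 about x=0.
3/2 - 2·x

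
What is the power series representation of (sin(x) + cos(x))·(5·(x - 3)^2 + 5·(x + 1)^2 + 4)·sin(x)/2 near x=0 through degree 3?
-23·x^3 + 17·x^2 + 27·x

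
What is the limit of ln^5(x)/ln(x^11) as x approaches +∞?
This is an ∞/∞ indeterminate form as x → +∞.
Write ln(x^11) = 11·ln(x), reducing the quotient to ln^4(x)/11 → ∞.
Limit = ∞.

Final answer: ∞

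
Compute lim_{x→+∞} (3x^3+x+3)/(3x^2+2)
This is an ∞/∞ indeterminate form as x → +∞.
Divide numerator and denominator by x^3 and let the lower-order terms vanish; the numerator's degree 3 exceeds the denominator's degree 2, so the quotient diverges.
Limit = ∞.

Final answer: ∞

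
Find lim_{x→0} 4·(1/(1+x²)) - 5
Direct substitution at x = 0 gives -1.

Final answer: -1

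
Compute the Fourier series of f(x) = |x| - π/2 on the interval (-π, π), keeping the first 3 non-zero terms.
-4·cos(x)/π - 4·cos(3·x)/(9·π) - 4·cos(5·x)/(25·π)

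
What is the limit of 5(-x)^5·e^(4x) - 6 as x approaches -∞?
The product is a 0·∞ indeterminate form at x → -∞.
Rewrite the product as 5(-x)^5 / e^(-4x) (an ∞/∞ form) and apply L'Hôpital, or use the standard hierarchy e^(4|x|) ≫ |(-x)^5| as x → -∞.
The indeterminate product → 0, so the limit = -6.

Final answer: -6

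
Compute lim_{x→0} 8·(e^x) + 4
Direct substitution at x = 0 gives 12.

Final answer: 12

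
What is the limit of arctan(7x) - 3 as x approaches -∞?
Evaluate the dominant behaviour as x → -∞; each term tends to a finite value or vanishes.
Limit = -3 - π/2.

Final answer: -3 - π/2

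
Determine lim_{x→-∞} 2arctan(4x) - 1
Evaluate the dominant behaviour as x → -∞; each term tends to a finite value or vanishes.
Limit = -π - 1.

Final answer: -π - 1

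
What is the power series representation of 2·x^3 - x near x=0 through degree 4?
2·x^3 - x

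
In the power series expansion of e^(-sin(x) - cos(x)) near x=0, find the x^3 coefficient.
Expand to order 3: e^(-sin(x) - cos(x)) = -x^3·e^(-1)/2 + x^2·e^(-1) - x·e^(-1) + e^(-1) + O(x^4).
The coefficient of x^3 is -e^(-1)/2.

Final answer: -e^(-1)/2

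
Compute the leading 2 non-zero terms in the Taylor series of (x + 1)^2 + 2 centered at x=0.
2·x + 3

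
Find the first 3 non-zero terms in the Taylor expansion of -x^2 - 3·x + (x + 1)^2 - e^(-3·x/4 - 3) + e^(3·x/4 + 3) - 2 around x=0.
x^2·(-9·e^(-3)/32 + 9·e^(3)/32) + x·(-1 + 3·e^(-3)/4 + 3·e^(3)/4) - 1 - e^(-3) + e^(3)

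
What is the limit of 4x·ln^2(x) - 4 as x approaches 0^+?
The product is a 0·∞ indeterminate form at x → 0⁺.
Rewrite the product as 4·ln^2(x) / x^(-1) and apply L'Hôpital, or use the standard hierarchy x^(-1) ≫ |ln x|^2 as x → 0⁺.
The indeterminate product → 0, so the limit = -4.

Final answer: -4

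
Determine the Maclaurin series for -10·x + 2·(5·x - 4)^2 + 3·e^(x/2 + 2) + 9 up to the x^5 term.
x^5·e^(2)/1280 + x^4·e^(2)/128 + x^3·e^(2)/16 + x^2·(3·e^(2)/8 + 50) + x·(-90 + 3·e^(2)/2) + 3·e^(2) + 41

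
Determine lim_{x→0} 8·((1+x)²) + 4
Direct substitution at x = 0 gives 12.

Final answer: 12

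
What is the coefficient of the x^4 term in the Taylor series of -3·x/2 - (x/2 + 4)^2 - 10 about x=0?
Expand to order 4: -3·x/2 - (x/2 + 4)^2 - 10 = -x^2/4 - 11·x/2 - 26 + O(x^5).
The coefficient of x^4 is 0.

Final answer: 0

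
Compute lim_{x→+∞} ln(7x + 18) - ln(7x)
This is an ∞ − ∞ indeterminate form.
Combine the logarithms: ln(7x+18) − ln(7x) = ln((7x+18)/(7x)) = ln(1 + 18/(7x)) → ln(1) = 0.
Limit = 0.

Final answer: 0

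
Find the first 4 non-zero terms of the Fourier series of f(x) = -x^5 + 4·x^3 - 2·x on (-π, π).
(-292 - 2·π^4 + 48·π^2)·sin(x) + (-9·π^2 + 31/2 + π^4)·sin(2·x) + (-2·π^4/3 - 332/81 + 112·π^2/27)·sin(3·x) + (-21·π^2/8 + 127/64 + π^4/2)·sin(4·x)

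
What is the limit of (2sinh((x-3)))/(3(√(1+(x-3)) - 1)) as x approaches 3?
Both numerator and denominator → 0 as x → 3; this is a 0/0 indeterminate form.
Expand each to leading order near x = 3: numerator ~ 2·(x - 3), denominator ~ 3·(x - 3)/2.
The limit of the ratio is 4/3.

Final answer: 4/3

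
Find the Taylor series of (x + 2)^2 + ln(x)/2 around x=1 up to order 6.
9 + 13·(x - 1)/2 + 3·(x - 1)^2/4 + (x - 1)^3/6 - (x - 1)^4/8 + (x - 1)^5/10 - (x - 1)^6/12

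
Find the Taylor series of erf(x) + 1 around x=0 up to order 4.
-2·x^3/(3·√(π)) + 2·x/√(π) + 1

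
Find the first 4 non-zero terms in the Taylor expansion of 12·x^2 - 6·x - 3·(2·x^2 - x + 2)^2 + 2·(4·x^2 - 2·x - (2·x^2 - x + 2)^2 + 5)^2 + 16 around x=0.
-12·x^3 - 27·x^2 + 14·x + 6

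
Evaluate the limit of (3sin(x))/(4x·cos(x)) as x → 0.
Both numerator and denominator → 0 as x → 0; this is a 0/0 indeterminate form.
Expand each to leading order near x = 0: numerator ~ 3·x, denominator ~ 4·x.
The limit of the ratio is 3/4.

Final answer: 3/4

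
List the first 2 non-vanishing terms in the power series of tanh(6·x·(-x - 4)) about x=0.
-6·x^2 - 24·x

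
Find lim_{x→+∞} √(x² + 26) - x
This is an ∞ − ∞ indeterminate form.
Multiply and divide by the conjugate √(x²+26) + x; the x² terms cancel, leaving 26/(√(x²+26)+x) → 0.
Limit = 0.

Final answer: 0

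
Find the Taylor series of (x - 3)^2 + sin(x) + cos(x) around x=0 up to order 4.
x^4/24 - x^3/6 + x^2/2 - 5·x + 10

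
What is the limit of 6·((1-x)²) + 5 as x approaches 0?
Direct substitution at x = 0 gives 11.

Final answer: 11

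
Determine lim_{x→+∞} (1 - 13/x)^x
As x → +∞: this is the defining limit (1 - 13/x)^x → e^(-13).
Limit = e^(-13).

Final answer: e^(-13)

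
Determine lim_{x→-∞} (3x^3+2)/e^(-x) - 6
The quotient is an ∞/∞ indeterminate form as x → -∞.
Compare growth rates of the dominant terms (exponentials ≫ polynomials ≫ logarithms), or apply L'Hôpital's rule; the quotient → 0.
Adding the constant: 0 - 6 = -6. Limit = -6.

Final answer: -6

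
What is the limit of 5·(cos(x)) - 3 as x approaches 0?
Direct substitution at x = 0 gives 2.

Final answer: 2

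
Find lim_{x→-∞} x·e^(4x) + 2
The product is a 0·∞ indeterminate form at x → -∞.
Rewrite the product as x / e^(-4x) (an ∞/∞ form) and apply L'Hôpital, or use the standard hierarchy e^(4|x|) ≫ |x| as x → -∞.
The indeterminate product → 0, so the limit = 2.

Final answer: 2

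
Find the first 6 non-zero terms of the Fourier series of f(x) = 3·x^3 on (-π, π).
(-36 + 6·π^2)·sin(x) + (9/2 - 3·π^2)·sin(2·x) + (-4/3 + 2·π^2)·sin(3·x) + (9/16 - 3·π^2/2)·sin(4·x) + (-36/125 + 6·π^2/5)·sin(5·x) + (1/6 - π^2)·sin(6·x)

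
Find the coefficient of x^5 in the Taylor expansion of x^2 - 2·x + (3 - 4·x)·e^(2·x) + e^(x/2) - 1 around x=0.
Expand to order 5: x^2 - 2·x + (3 - 4·x)·e^(2·x) + e^(x/2) - 1 = -2389·x^5/1280 - 1279·x^4/384 - 191·x^3/48 - 7·x^2/8 + x/2 + 3 + O(x^6).
The coefficient of x^5 is -2389/1280.

Final answer: -2389/1280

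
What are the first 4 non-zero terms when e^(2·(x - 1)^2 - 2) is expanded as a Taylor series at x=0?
-56·x^3/3 + 10·x^2 - 4·x + 1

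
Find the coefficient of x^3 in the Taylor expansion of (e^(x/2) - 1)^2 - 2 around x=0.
Expand to order 3: (e^(x/2) - 1)^2 - 2 = x^3/8 + x^2/4 - 2 + O(x^4).
The coefficient of x^3 is 1/8.

Final answer: 1/8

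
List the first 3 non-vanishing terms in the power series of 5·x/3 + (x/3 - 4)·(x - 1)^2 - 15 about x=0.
-14·x^2/3 + 10·x - 19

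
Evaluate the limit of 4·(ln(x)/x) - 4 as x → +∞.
Evaluate the dominant behaviour as x → +∞; each term tends to a finite value or vanishes.
Limit = -4.

Final answer: -4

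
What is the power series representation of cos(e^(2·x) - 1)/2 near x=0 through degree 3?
-2·x^3 - x^2 + 1/2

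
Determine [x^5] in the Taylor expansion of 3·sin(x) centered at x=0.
Expand to order 5: 3·sin(x) = x^5/40 - x^3/2 + 3·x + O(x^6).
The coefficient of x^5 is 1/40.

Final answer: 1/40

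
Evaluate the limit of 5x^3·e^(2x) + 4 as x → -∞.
The product is a 0·∞ indeterminate form at x → -∞.
Rewrite the product as 5x^3 / e^(-2x) (an ∞/∞ form) and apply L'Hôpital, or use the standard hierarchy e^(2|x|) ≫ |x^3| as x → -∞.
The indeterminate product → 0, so the limit = 4.

Final answer: 4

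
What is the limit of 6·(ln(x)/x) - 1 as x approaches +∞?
Evaluate the dominant behaviour as x → +∞; each term tends to a finite value or vanishes.
Limit = -1.

Final answer: -1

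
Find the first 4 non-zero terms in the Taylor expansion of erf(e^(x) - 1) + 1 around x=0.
-x^3/(3·√(π)) + x^2/√(π) + 2·x/√(π) + 1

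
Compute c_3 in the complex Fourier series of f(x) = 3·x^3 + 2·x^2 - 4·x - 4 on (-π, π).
Compute the real Fourier coefficients first: a_3 = -8/9, b_3 = -4 + 2·π^2.
Then c_3 = (a_3 − i·b_3)/2 = -4/9 - i·π^2 + 2·i.

Final answer: -4/9 - i·π^2 + 2·i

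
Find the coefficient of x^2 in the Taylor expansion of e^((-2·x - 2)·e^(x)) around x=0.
Expand to order 2: e^((-2·x - 2)·e^(x)) = 5·x^2·e^(-2) - 4·x·e^(-2) + e^(-2) + O(x^3).
The coefficient of x^2 is 5·e^(-2).

Final answer: 5·e^(-2)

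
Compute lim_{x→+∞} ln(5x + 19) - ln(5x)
This is an ∞ − ∞ indeterminate form.
Combine the logarithms: ln(5x+19) − ln(5x) = ln((5x+19)/(5x)) = ln(1 + 19/(5x)) → ln(1) = 0.
Limit = 0.

Final answer: 0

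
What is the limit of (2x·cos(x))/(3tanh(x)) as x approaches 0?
Both numerator and denominator → 0 as x → 0; this is a 0/0 indeterminate form.
Expand each to leading order near x = 0: numerator ~ 2·x, denominator ~ 3·x.
The limit of the ratio is 2/3.

Final answer: 2/3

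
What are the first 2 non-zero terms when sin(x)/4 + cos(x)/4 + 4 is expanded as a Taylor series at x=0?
x/4 + 17/4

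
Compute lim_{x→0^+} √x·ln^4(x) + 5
The product is a 0·∞ indeterminate form at x → 0⁺.
Rewrite the product as ln^4(x) / x^(-1/2) and apply L'Hôpital, or use the standard hierarchy x^(-1/2) ≫ |ln x|^4 as x → 0⁺.
The indeterminate product → 0, so the limit = 5.

Final answer: 5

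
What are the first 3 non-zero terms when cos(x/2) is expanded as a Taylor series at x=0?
x^4/384 - x^2/8 + 1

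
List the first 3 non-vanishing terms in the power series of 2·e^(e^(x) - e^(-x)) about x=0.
4·x^2 + 4·x + 2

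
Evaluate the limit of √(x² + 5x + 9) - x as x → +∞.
This is an ∞ − ∞ indeterminate form.
Multiply and divide by the conjugate √(x²+5x + 9) + x; the x² terms cancel, leaving (5x + 9)/(√(x²+5x + 9)+x) → 5/2.
Limit = 5/2.

Final answer: 5/2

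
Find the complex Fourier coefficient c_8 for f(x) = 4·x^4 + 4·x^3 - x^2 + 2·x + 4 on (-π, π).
Compute the real Fourier coefficients first: a_8 = -7/64 + π^2/2, b_8 = -π^2 - 13/32.
Then c_8 = (a_8 − i·b_8)/2 = -7/128 + π^2/4 + 13·i/64 + i·π^2/2.

Final answer: -7/128 + π^2/4 + 13·i/64 + i·π^2/2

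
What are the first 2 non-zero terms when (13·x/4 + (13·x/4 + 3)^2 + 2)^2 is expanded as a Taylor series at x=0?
1001·x/2 + 121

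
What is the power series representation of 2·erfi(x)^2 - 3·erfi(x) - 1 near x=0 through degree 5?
-3·x^5/(5·√(π)) + 16·x^4/(3·π) - 2·x^3/√(π) + 8·x^2/π - 6·x/√(π) - 1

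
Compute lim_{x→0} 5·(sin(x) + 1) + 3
Direct substitution at x = 0 gives 8.

Final answer: 8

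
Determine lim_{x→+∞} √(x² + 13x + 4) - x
This is an ∞ − ∞ indeterminate form.
Multiply and divide by the conjugate √(x²+13x + 4) + x; the x² terms cancel, leaving (13x + 4)/(√(x²+13x + 4)+x) → 13/2.
Limit = 13/2.

Final answer: 13/2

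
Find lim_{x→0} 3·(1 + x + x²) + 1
Direct substitution at x = 0 gives 4.

Final answer: 4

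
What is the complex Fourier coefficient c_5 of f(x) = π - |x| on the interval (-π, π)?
Compute the real Fourier coefficients first: a_5 = 4/(25·π), b_5 = 0.
Then c_5 = (a_5 − i·b_5)/2 = 2/(25·π).

Final answer: 2/(25·π)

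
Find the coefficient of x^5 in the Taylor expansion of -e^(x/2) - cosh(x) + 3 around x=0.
Expand to order 5: -e^(x/2) - cosh(x) + 3 = -x^5/3840 - 17·x^4/384 - x^3/48 - 5·x^2/8 - x/2 + 1 + O(x^6).
The coefficient of x^5 is -1/3840.

Final answer: -1/3840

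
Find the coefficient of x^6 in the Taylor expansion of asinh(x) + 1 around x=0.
Expand to order 6: asinh(x) + 1 = 3·x^5/40 - x^3/6 + x + 1 + O(x^7).
The coefficient of x^6 is 0.

Final answer: 0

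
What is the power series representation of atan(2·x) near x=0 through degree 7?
-128·x^7/7 + 32·x^5/5 - 8·x^3/3 + 2·x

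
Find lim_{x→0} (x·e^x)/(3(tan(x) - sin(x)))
Both numerator and denominator → 0 as x → 0; this is a 0/0 indeterminate form.
Expand each to leading order near x = 0: numerator ~ x, denominator ~ 3·x^3/2.
The limit of the ratio is ∞.

Final answer: ∞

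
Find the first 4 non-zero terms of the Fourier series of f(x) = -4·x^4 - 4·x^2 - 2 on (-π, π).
(-176 + 32·π^2)·cos(x) + (8 - 8·π^2)·cos(2·x) + (-16/27 + 32·π^2/9)·cos(3·x) - 4·π^4/5 - 4·π^2/3 - 2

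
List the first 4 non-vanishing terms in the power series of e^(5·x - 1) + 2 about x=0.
125·x^3·e^(-1)/6 + 25·x^2·e^(-1)/2 + 5·x·e^(-1) + e^(-1) + 2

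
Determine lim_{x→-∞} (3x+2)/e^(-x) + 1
The quotient is an ∞/∞ indeterminate form as x → -∞.
Compare growth rates of the dominant terms (exponentials ≫ polynomials ≫ logarithms), or apply L'Hôpital's rule; the quotient → 0.
Adding the constant: 0 + 1 = 1. Limit = 1.

Final answer: 1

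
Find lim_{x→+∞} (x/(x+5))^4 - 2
As x → +∞: x/(x+5) = 1/(1 + 5/x) → 1, and the 4th power of a limit-1 base also → 1; with the additive constant, 1 - 2 = -1.
Limit = -1.

Final answer: -1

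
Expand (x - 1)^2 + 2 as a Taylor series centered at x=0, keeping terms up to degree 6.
x^2 - 2·x + 3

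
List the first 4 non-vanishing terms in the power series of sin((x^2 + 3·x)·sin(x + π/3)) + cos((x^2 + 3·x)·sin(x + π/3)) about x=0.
x^3·(-75·√(3)/16 - 7/4) + x^2·(-15/8 + √(3)/2) + 3·√(3)·x/2 + 1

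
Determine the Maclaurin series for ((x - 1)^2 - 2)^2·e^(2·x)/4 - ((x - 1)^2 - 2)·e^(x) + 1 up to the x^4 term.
5·x^4/8 + 5·x^3/2 + 9·x^2/2 + 9·x/2 + 9/4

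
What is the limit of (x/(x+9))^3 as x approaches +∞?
As x → +∞: x/(x+9) = 1/(1 + 9/x) → 1, and the 3rd power of a limit-1 base also → 1.
Limit = 1.

Final answer: 1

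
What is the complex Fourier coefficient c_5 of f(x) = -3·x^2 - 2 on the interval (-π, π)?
Compute the real Fourier coefficients first: a_5 = 12/25, b_5 = 0.
Then c_5 = (a_5 − i·b_5)/2 = 6/25.

Final answer: 6/25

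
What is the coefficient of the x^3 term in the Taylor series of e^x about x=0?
Expand to order 3: e^x = x^3/6 + x^2/2 + x + 1 + O(x^4).
The coefficient of x^3 is 1/6.

Final answer: 1/6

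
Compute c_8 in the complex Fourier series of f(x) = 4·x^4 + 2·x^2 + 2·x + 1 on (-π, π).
Compute the real Fourier coefficients first: a_8 = 5/64 + π^2/2, b_8 = -1/2.
Then c_8 = (a_8 − i·b_8)/2 = 5/128 + π^2/4 + i/4.

Final answer: 5/128 + π^2/4 + i/4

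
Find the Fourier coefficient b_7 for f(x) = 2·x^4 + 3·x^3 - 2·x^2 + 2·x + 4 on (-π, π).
b_7 = (1/π) ∫_{-π}^{π} f(x)·sin(7x) dx.
Evaluate the integral (use parity and integration by parts as needed): b_7 = 160/343 + 6·π^2/7.

Final answer: 160/343 + 6·π^2/7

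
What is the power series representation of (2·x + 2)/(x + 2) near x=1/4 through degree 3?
10/9 + 32·(x - 1/4)/81 - 128·(x - 1/4)^2/729 + 512·(x - 1/4)^3/6561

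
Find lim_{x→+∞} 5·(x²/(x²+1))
Evaluate the dominant behaviour as x → +∞; each term tends to a finite value or vanishes.
Limit = 5.

Final answer: 5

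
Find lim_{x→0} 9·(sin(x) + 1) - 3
Direct substitution at x = 0 gives 6.

Final answer: 6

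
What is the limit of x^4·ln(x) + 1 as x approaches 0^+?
The product is a 0·∞ indeterminate form at x → 0⁺.
Rewrite the product as ln(x) / x^(-4) and apply L'Hôpital, or use the standard hierarchy x^(-4) ≫ |ln x| as x → 0⁺.
The indeterminate product → 0, so the limit = 1.

Final answer: 1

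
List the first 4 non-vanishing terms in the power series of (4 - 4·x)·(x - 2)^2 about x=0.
-4·x^3 + 20·x^2 - 32·x + 16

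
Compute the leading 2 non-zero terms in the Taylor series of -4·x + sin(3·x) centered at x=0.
-9·x^3/2 - x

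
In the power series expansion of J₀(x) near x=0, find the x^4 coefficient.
Expand to order 4: J₀(x) = x^4/64 - x^2/4 + 1 + O(x^5).
The coefficient of x^4 is 1/64.

Final answer: 1/64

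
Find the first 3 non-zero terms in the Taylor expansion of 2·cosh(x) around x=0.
x^4/12 + x^2 + 2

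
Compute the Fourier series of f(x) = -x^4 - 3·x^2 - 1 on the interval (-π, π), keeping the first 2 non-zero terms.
(-36 + 8·π^2)·cos(x) - π^4/5 - π^2 - 1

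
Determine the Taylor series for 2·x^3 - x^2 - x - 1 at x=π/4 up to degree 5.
-1 - π/4 - π^2/16 + π^3/32 + (-π/2 - 1 + 3·π^2/8)·(x - π/4) + (-1 + 3·π/2)·(x - π/4)^2 + 2·(x - π/4)^3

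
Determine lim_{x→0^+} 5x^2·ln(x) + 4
The product is a 0·∞ indeterminate form at x → 0⁺.
Rewrite the product as 5·ln(x) / x^(-2) and apply L'Hôpital, or use the standard hierarchy x^(-2) ≫ |ln x| as x → 0⁺.
The indeterminate product → 0, so the limit = 4.

Final answer: 4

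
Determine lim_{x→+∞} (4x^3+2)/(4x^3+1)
This is an ∞/∞ indeterminate form as x → +∞.
Divide numerator and denominator by x^3 and let the lower-order terms vanish; the leading terms give 4/4 = 1.
Limit = 1.

Final answer: 1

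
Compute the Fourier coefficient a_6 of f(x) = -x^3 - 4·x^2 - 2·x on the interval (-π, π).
a_6 = (1/π) ∫_{-π}^{π} f(x)·cos(6x) dx.
Evaluate the integral (use parity and integration by parts as needed): a_6 = -4/9.

Final answer: -4/9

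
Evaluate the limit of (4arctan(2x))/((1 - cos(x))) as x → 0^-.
Both numerator and denominator → 0 as x → 0^-; this is a 0/0 indeterminate form.
Expand each to leading order near x = 0: numerator ~ 8·x, denominator ~ x^2/2.
The limit of the ratio is -∞.

Final answer: -∞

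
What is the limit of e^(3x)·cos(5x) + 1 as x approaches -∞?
Evaluate the dominant behaviour as x → -∞; each term tends to a finite value or vanishes.
Limit = 1.

Final answer: 1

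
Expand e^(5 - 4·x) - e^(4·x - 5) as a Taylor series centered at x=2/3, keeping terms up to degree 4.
(-1 + e^(14/3))·e^(-7/3) + (-4·e^(14/3) - 4)·e^(-7/3)·(x - 2/3) + (-8 + 8·e^(14/3))·e^(-7/3)·(x - 2/3)^2 + (-32·e^(14/3) - 32)·e^(-7/3)·(x - 2/3)^3/3 + (-32 + 32·e^(14/3))·e^(-7/3)·(x - 2/3)^4/3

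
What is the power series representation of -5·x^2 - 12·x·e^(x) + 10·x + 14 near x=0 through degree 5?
-x^5/2 - 2·x^4 - 6·x^3 - 17·x^2 - 2·x + 14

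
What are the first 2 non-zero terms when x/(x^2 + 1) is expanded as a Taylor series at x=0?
-x^3 + x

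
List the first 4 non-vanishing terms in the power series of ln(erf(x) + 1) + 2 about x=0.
x^3·(8 - 2·π)/(3·π^(3/2)) - 2·x^2/π + 2·x/√(π) + 2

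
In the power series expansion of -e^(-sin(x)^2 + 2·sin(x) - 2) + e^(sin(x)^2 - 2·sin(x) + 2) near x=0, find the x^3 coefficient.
Expand to order 3: -e^(-sin(x)^2 + 2·sin(x) - 2) + e^(sin(x)^2 - 2·sin(x) + 2) = x^3·(-3·e^(2) + e^(-2)) + x^2·(-e^(-2) + 3·e^(2)) + x·(-2·e^(2) - 2·e^(-2)) - e^(-2) + e^(2) + O(x^4).
The coefficient of x^3 is -3·e^(2) + e^(-2).

Final answer: -3·e^(2) + e^(-2)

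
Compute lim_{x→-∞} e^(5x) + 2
Evaluate the dominant behaviour as x → -∞; each term tends to a finite value or vanishes.
Limit = 2.

Final answer: 2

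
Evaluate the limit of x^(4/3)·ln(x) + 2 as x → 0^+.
The product is a 0·∞ indeterminate form at x → 0⁺.
Rewrite the product as ln(x) / x^(-4/3) and apply L'Hôpital, or use the standard hierarchy x^(-4/3) ≫ |ln x| as x → 0⁺.
The indeterminate product → 0, so the limit = 2.

Final answer: 2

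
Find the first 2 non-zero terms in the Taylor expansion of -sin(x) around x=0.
x^3/6 - x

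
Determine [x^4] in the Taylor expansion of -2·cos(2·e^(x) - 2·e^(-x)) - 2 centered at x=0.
-16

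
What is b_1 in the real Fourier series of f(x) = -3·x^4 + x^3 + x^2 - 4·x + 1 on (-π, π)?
b_1 = (1/π) ∫_{-π}^{π} f(x)·sin(1x) dx.
Evaluate the integral (use parity and integration by parts as needed): b_1 = -20 + 2·π^2.

Final answer: -20 + 2·π^2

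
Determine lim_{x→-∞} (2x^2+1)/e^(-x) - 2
The quotient is an ∞/∞ indeterminate form as x → -∞.
Compare growth rates of the dominant terms (exponentials ≫ polynomials ≫ logarithms), or apply L'Hôpital's rule; the quotient → 0.
Adding the constant: 0 - 2 = -2. Limit = -2.

Final answer: -2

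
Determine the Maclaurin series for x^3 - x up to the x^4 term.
x^3 - x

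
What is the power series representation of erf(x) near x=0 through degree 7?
-x^7/(21·√(π)) + x^5/(5·√(π)) - 2·x^3/(3·√(π)) + 2·x/√(π)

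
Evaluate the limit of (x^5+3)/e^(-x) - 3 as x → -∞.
The quotient is an ∞/∞ indeterminate form as x → -∞.
Compare growth rates of the dominant terms (exponentials ≫ polynomials ≫ logarithms), or apply L'Hôpital's rule; the quotient → 0.
Adding the constant: 0 - 3 = -3. Limit = -3.

Final answer: -3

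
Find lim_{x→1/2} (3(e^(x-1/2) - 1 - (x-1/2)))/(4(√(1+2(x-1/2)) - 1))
Both numerator and denominator → 0 as x → 1/2; this is a 0/0 indeterminate form.
Expand each to leading order near x = 1/2: numerator ~ 3·(x - 1/2)^2/2, denominator ~ 4·(x - 1/2).
The limit of the ratio is 0.

Final answer: 0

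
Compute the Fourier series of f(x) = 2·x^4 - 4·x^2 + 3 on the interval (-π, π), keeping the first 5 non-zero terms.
(112 - 16·π^2)·cos(x) + (-10 + 4·π^2)·cos(2·x) + (80/27 - 16·π^2/9)·cos(3·x) + (-11/8 + π^2)·cos(4·x) - 4·π^2/3 + 3 + 2·π^4/5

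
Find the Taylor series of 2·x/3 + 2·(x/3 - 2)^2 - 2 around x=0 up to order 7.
2·x^2/9 - 2·x + 6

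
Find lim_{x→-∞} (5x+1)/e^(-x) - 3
The quotient is an ∞/∞ indeterminate form as x → -∞.
Compare growth rates of the dominant terms (exponentials ≫ polynomials ≫ logarithms), or apply L'Hôpital's rule; the quotient → 0.
Adding the constant: 0 - 3 = -3. Limit = -3.

Final answer: -3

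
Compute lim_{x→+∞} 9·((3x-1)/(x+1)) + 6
Evaluate the dominant behaviour as x → +∞; each term tends to a finite value or vanishes.
Limit = 33.

Final answer: 33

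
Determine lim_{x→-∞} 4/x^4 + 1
Evaluate the dominant behaviour as x → -∞; each term tends to a finite value or vanishes.
Limit = 1.

Final answer: 1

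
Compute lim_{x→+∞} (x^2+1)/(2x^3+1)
This is an ∞/∞ indeterminate form as x → +∞.
Divide numerator and denominator by x^3 and let the lower-order terms vanish; the numerator's degree 2 is below the denominator's degree 3, so the quotient → 0.
Limit = 0.

Final answer: 0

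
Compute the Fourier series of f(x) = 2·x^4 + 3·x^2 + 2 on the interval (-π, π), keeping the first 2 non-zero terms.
(84 - 16·π^2)·cos(x) + 2 + π^2 + 2·π^4/5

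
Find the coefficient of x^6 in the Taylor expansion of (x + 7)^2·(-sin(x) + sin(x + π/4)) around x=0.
Expand to order 6: (x + 7)^2·(-sin(x) + sin(x + π/4)) = x^6·(-7/60 + 13·√(2)/288) + x^5·(-29/120 + 33·√(2)/80) + x^4·(7/3 - 19·√(2)/48) + x^3·(43/6 - 85·√(2)/12) + x^2·(-14 - 19·√(2)/4) + x·(-49 + 63·√(2)/2) + 49·√(2)/2 + O(x^7).
The coefficient of x^6 is -7/60 + 13·√(2)/288.

Final answer: -7/60 + 13·√(2)/288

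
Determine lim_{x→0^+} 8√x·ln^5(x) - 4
The product is a 0·∞ indeterminate form at x → 0⁺.
Rewrite the product as 8·ln^5(x) / x^(-1/2) and apply L'Hôpital, or use the standard hierarchy x^(-1/2) ≫ |ln x|^5 as x → 0⁺.
The indeterminate product → 0, so the limit = -4.

Final answer: -4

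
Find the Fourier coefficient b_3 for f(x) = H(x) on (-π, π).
b_3 = (1/π) ∫_{-π}^{π} f(x)·sin(3x) dx.
Evaluate the integral (use parity and integration by parts as needed): b_3 = 2/(3·π).

Final answer: 2/(3·π)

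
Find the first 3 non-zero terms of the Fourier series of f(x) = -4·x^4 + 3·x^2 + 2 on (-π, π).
(-204 + 32·π^2)·cos(x) + (15 - 8·π^2)·cos(2·x) - 4·π^4/5 + 2 + π^2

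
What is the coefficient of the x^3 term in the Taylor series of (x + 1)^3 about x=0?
Expand to order 3: (x + 1)^3 = x^3 + 3·x^2 + 3·x + 1 + O(x^4).
The coefficient of x^3 is 1.

Final answer: 1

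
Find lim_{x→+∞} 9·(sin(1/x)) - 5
Evaluate the dominant behaviour as x → +∞; each term tends to a finite value or vanishes.
Limit = -5.

Final answer: -5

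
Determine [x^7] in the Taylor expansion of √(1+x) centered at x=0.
Expand to order 7: √(1+x) = 33·x^7/2048 - 21·x^6/1024 + 7·x^5/256 - 5·x^4/128 + x^3/16 - x^2/8 + x/2 + 1 + O(x^8).
The coefficient of x^7 is 33/2048.

Final answer: 33/2048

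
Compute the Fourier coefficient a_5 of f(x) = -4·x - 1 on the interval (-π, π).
a_5 = (1/π) ∫_{-π}^{π} f(x)·cos(5x) dx.
Evaluate the integral (use parity and integration by parts as needed): a_5 = 0.

Final answer: 0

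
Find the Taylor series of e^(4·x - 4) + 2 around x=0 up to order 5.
128·x^5·e^(-4)/15 + 32·x^4·e^(-4)/3 + 32·x^3·e^(-4)/3 + 8·x^2·e^(-4) + 4·x·e^(-4) + e^(-4) + 2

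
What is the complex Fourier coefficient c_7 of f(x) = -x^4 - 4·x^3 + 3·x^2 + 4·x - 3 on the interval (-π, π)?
Compute the real Fourier coefficients first: a_7 = -636/2401 + 8·π^2/49, b_7 = 440/343 - 8·π^2/7.
Then c_7 = (a_7 − i·b_7)/2 = -318/2401 + 4·π^2/49 - 220·i/343 + 4·i·π^2/7.

Final answer: -318/2401 + 4·π^2/49 - 220·i/343 + 4·i·π^2/7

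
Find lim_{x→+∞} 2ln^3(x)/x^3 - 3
The quotient is an ∞/∞ indeterminate form as x → +∞.
The polynomial denominator x^3 dominates the logarithmic numerator (any positive power of x ≫ ln^3(x) as x → ∞), so the quotient → 0.
Adding the constant: 0 - 3 = -3. Limit = -3.

Final answer: -3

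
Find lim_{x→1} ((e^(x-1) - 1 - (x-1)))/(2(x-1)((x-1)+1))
Both numerator and denominator → 0 as x → 1; this is a 0/0 indeterminate form.
Expand each to leading order near x = 1: numerator ~ (x - 1)^2/2, denominator ~ 2·(x - 1).
The limit of the ratio is 0.

Final answer: 0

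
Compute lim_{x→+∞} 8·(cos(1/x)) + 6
Evaluate the dominant behaviour as x → +∞; each term tends to a finite value or vanishes.
Limit = 14.

Final answer: 14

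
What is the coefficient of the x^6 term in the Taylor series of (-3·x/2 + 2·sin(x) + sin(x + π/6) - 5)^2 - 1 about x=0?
Expand to order 6: (-3·x/2 + 2·sin(x) + sin(x + π/6) - 5)^2 - 1 = x^6·(-1/240 + 81·(-1/270 - √(3)/1080)·(-√(3)/9 - 1/9)/2 + 81·(√(3)/54 + 2/27)^2/4) + x^5·(3/80 + √(3)/40) + x^4·(81·(-√(3)/9 - 1/9)·(√(3)/54 + 2/27)/2 - 1/8) + x^3·(√(3)/2 + 11/4) + x^2·(81·(-√(3)/9 - 1/9)^2/4 + 9/4) + x·(-9·√(3)/2 - 9/2) + 77/4 + O(x^7).
The coefficient of x^6 is -1/240 + 81·(-1/270 - √(3)/1080)·(-√(3)/9 - 1/9)/2 + 81·(√(3)/54 + 2/27)^2/4.

Final answer: -1/240 + 81·(-1/270 - √(3)/1080)·(-√(3)/9 - 1/9)/2 + 81·(√(3)/54 + 2/27)^2/4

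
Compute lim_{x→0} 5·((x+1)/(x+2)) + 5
Direct substitution at x = 0 gives 15/2.

Final answer: 15/2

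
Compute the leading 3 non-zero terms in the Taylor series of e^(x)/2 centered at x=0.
x^2/4 + x/2 + 1/2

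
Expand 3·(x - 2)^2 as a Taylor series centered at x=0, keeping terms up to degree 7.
3·x^2 - 12·x + 12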